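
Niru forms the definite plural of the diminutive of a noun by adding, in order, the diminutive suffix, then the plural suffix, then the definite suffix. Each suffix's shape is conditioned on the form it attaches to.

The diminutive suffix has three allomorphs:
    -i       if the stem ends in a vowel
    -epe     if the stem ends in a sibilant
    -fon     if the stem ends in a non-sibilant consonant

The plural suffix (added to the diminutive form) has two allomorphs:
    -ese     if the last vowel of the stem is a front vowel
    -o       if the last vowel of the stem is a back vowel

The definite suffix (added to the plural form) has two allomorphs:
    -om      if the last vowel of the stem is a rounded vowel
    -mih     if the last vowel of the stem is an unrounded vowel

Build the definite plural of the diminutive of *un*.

*un* — final sound /n/ (a non-sibilant consonant) → -fon → *unfon*.
The last vowel of the diminutive form *unfon* is /o/, which is a back vowel, so the plural suffix is -o, giving *unfono*.
The last vowel of the plural form *unfono* is /o/, which is a rounded vowel, so the definite suffix is -om, giving *unfonoom*.

unfonoom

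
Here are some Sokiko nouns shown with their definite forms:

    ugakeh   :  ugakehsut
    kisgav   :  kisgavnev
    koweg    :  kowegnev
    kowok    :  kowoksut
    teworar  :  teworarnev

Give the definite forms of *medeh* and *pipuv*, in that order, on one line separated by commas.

medehsut, pipuvnev

The pattern is voicing of the final consonant: -sut when the stem ends in a voiceless consonant (*ugakeh*, *kowok*); -nev when the stem ends in a voiced consonant (*kisgav*, *koweg*, *teworar*).
The final consonant of *medeh* is /h/, which is voiceless, so the suffix is -sut, giving *medehsut*.
The final consonant of *pipuv* is /v/, which is voiced, so the suffix is -nev, giving *pipuvnev*.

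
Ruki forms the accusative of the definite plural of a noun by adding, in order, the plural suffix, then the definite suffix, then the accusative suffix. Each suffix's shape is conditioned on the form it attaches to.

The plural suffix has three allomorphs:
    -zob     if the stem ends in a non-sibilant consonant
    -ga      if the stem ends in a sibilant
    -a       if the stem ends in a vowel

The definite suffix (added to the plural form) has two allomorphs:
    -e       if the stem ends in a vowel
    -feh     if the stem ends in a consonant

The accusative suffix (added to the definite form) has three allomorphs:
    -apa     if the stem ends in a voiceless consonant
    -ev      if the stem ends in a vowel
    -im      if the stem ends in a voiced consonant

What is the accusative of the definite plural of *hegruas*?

The final sound of *hegruas* is /s/, which is a sibilant, so the plural suffix is -ga, giving *hegruasga*.
The plural form *hegruasga* — final sound /a/ (a vowel) → -e → *hegruasgae*.
The definite form *hegruasgae* — final sound /e/ (a vowel) → -ev → *hegruasgaeev*.

hegruasgaeev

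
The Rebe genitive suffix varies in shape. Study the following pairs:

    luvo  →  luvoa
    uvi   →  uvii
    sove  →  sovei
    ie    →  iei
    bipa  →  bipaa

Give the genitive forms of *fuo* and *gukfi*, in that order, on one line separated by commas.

fuoa, gukfii

The alternation tracks the last vowel of the stem — -i when the last vowel of the stem is a front vowel (*uvi*, *sove*, *ie*); -a when the last vowel of the stem is a back vowel (*luvo*, *bipa*).
*fuo* — last vowel /o/ (a back vowel) → -a → *fuoa*.
*gukfi* — last vowel /i/ (a front vowel) → -i → *gukfii*.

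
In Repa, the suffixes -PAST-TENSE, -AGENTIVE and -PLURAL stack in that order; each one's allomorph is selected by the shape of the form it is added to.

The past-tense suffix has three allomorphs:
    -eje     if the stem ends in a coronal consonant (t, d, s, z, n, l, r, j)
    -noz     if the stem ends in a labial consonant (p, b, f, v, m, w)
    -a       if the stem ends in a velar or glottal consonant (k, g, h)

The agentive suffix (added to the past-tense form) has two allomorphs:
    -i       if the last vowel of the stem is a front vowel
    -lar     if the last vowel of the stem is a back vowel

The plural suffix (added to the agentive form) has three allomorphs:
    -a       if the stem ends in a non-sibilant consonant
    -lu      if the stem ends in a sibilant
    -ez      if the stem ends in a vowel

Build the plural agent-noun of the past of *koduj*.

kodujejeiez

Since the final consonant of *koduj* is /j/ (coronal), it takes -eje, giving *kodujeje*.
The past-tense form *kodujeje* — last vowel /e/ (a front vowel) → -i → *kodujejei*.
Since the final sound of the agentive form *kodujejei* is /i/ (a vowel), it takes -ez, giving *kodujejeiez*.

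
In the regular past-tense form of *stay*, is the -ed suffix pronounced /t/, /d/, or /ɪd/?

The stem *stay* ends in a voiced sound other than /d/.
The -ed suffix is realized as /ɪd/ after /t, d/; as /t/ after other voiceless consonants; and as /d/ after other voiced sounds.
So -ed on *stay* is pronounced /d/.

/d/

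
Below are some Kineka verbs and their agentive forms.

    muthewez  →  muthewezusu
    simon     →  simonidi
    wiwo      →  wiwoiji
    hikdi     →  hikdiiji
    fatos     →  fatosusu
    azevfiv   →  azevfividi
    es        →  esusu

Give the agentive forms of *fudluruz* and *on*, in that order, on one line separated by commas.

fudluruzusu, onidi

The pattern is sibilance of the final sound: -usu when the stem ends in a sibilant (*muthewez*, *fatos*, *es*); -idi when the stem ends in a non-sibilant consonant (*simon*, *azevfiv*); -iji when the stem ends in a vowel (*wiwo*, *hikdi*).
*fudluruz*: final sound = /z/, a sibilant → -usu → *fudluruzusu*.
The final sound of *on* is /n/, which is a non-sibilant consonant, so the suffix is -idi, giving *onidi*.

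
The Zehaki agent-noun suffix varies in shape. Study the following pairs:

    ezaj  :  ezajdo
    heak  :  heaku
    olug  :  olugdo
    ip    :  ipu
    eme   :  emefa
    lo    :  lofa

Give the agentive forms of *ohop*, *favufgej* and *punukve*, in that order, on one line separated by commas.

The suffix is conditioned by the final sound: -u when the stem ends in a voiceless consonant (*heak*, *ip*); -do when the stem ends in a voiced consonant (*ezaj*, *olug*); -fa when the stem ends in a vowel (*eme*, *lo*).
*ohop*: final sound = /p/, a voiceless consonant → -u → *ohopu*.
*favufgej*: final sound = /j/, a voiced consonant → -do → *favufgejdo*.
*punukve* — final sound /e/ (a vowel) → -fa → *punukvefa*.

ohopu, favufgejdo, punukvefa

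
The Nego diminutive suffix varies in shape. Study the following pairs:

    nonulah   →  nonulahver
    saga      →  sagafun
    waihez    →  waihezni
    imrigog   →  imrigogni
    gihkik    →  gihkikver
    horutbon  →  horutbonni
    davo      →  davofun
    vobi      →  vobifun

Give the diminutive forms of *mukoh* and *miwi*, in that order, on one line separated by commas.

mukohver, miwifun

The pattern is voicing of the final sound: -ver when the stem ends in a voiceless consonant (*nonulah*, *gihkik*); -ni when the stem ends in a voiced consonant (*waihez*, *imrigog*, *horutbon*); -fun when the stem ends in a vowel (*saga*, *davo*, *vobi*).
Since the final sound of *mukoh* is /h/ (a voiceless consonant), it takes -ver, giving *mukohver*.
Since the final sound of *miwi* is /i/ (a vowel), it takes -fun, giving *miwifun*.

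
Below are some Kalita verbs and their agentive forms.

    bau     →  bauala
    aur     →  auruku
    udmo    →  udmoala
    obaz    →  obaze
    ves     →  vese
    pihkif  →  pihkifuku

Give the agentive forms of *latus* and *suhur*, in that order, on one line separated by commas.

latuse, suhuruku

The alternation tracks the final sound of the stem — -e when the stem ends in a sibilant (*obaz*, *ves*); -uku when the stem ends in a non-sibilant consonant (*aur*, *pihkif*); -ala when the stem ends in a vowel (*bau*, *udmo*).
Since the final sound of *latus* is /s/ (a sibilant), it takes -e, giving *latuse*.
*suhur* — final sound /r/ (a non-sibilant consonant) → -uku → *suhuruku*.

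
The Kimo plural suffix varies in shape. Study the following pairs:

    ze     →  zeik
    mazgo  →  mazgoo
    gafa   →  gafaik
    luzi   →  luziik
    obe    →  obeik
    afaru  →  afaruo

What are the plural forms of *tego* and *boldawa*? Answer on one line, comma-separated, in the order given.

tegoo, boldawaik

The suffix is conditioned by the last vowel: -o when the last vowel of the stem is a rounded vowel (*mazgo*, *afaru*); -ik when the last vowel of the stem is an unrounded vowel (*ze*, *gafa*, *luzi*, *obe*).
Since the last vowel of *tego* is /o/ (a rounded vowel), it takes -o, giving *tegoo*.
The last vowel of *boldawa* is /a/, which is an unrounded vowel, so the suffix is -ik, giving *boldawaik*.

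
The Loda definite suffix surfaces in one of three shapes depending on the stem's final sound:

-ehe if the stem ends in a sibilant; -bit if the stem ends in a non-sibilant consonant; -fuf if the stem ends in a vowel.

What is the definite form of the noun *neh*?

nehbit

*neh* — final sound /h/ (a non-sibilant consonant) → -bit → *nehbit*.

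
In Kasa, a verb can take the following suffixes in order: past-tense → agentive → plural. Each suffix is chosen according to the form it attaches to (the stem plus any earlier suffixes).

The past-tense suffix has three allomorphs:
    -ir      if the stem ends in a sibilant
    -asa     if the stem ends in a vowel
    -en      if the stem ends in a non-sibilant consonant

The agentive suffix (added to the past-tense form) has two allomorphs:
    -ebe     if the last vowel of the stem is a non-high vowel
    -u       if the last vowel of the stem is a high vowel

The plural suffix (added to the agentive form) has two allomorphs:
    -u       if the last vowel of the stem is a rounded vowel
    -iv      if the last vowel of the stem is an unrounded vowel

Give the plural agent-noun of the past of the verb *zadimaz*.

zadimaziruu

Since the final sound of *zadimaz* is /z/ (a sibilant), it takes -ir, giving *zadimazir*.
The last vowel of the past-tense form *zadimazir* is /i/, which is a high vowel, so the agentive suffix is -u, giving *zadimaziru*.
The agentive form *zadimaziru* — last vowel /u/ (a rounded vowel) → -u → *zadimaziruu*.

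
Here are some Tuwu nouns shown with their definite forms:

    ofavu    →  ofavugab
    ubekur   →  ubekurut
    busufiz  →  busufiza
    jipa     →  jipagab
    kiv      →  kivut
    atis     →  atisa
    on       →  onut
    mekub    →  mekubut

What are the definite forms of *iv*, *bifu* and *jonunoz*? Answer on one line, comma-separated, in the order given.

The pattern is sibilance of the final sound: -a when the stem ends in a sibilant (*busufiz*, *atis*); -ut when the stem ends in a non-sibilant consonant (*ubekur*, *kiv*, *on*, *mekub*); -gab when the stem ends in a vowel (*ofavu*, *jipa*).
The final sound of *iv* is /v/, which is a non-sibilant consonant, so the suffix is -ut, giving *ivut*.
*bifu* — final sound /u/ (a vowel) → -gab → *bifugab*.
The final sound of *jonunoz* is /z/, which is a sibilant, so the suffix is -a, giving *jonunoza*.

ivut, bifugab, jonunoza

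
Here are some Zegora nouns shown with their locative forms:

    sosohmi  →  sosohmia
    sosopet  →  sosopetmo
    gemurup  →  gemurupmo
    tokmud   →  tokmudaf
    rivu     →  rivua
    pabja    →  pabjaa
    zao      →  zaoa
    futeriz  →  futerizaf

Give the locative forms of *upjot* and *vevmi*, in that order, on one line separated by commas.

Looking at the final sound of each stem: -mo when the stem ends in a voiceless consonant (*sosopet*, *gemurup*); -af when the stem ends in a voiced consonant (*tokmud*, *futeriz*); -a when the stem ends in a vowel (*sosohmi*, *rivu*, *pabja*, *zao*).
*upjot*: final sound = /t/, a voiceless consonant → -mo → *upjotmo*.
*vevmi* — final sound /i/ (a vowel) → -a → *vevmia*.

upjotmo, vevmia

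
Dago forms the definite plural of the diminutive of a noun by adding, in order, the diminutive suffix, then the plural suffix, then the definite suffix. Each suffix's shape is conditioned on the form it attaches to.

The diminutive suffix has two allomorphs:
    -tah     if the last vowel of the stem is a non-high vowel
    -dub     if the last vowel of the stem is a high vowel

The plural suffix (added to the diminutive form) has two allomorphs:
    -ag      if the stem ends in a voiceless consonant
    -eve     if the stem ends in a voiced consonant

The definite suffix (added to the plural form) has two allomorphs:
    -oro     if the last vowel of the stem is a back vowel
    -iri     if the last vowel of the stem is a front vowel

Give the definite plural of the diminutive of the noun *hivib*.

hivibdubeveiri

The last vowel of *hivib* is /i/, which is a high vowel, so the diminutive suffix is -dub, giving *hivibdub*.
Since the final consonant of the diminutive form *hivibdub* is /b/ (voiced), it takes -eve, giving *hivibdubeve*.
The plural form *hivibdubeve* — last vowel /e/ (a front vowel) → -iri → *hivibdubeveiri*.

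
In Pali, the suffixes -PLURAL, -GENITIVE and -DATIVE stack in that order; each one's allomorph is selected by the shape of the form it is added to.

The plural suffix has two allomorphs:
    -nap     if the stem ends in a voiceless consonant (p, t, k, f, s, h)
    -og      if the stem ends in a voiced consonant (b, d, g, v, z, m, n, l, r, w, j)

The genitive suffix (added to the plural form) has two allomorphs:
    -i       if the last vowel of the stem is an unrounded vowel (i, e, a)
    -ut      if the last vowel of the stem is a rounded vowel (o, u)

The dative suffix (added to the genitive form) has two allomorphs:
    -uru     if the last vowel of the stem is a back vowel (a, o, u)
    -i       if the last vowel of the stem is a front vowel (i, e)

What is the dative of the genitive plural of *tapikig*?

*tapikig* — final consonant /g/ (voiced) → -og → *tapikigog*.
The plural form *tapikigog* — last vowel /o/ (a rounded vowel) → -ut → *tapikigogut*.
The last vowel of the genitive form *tapikigogut* is /u/, which is a back vowel, so the dative suffix is -uru, giving *tapikigoguturu*.

tapikigoguturu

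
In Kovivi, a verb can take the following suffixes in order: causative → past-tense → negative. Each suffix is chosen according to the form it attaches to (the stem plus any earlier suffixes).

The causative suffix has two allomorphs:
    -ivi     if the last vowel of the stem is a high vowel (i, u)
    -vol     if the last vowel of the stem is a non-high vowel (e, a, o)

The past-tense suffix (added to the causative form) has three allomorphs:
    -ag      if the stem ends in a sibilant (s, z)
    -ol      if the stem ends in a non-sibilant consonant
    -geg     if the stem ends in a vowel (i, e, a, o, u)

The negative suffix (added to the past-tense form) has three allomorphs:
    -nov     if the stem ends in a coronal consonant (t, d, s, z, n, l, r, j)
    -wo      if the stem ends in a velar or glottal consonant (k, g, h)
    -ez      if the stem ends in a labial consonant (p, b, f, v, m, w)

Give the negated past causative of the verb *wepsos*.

wepsosvololnov

The last vowel of *wepsos* is /o/, which is a non-high vowel, so the causative suffix is -vol, giving *wepsosvol*.
The causative form *wepsosvol* — final sound /l/ (a non-sibilant consonant) → -ol → *wepsosvolol*.
The past-tense form *wepsosvolol*: final consonant = /l/, coronal → -nov → *wepsosvololnov*.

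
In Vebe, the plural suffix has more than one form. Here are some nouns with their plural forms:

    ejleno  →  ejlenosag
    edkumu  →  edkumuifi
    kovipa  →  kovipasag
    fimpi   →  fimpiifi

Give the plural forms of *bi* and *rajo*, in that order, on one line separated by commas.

The pattern is height harmony: -ifi when the last vowel of the stem is a high vowel (*edkumu*, *fimpi*); -sag when the last vowel of the stem is a non-high vowel (*ejleno*, *kovipa*).
Since the last vowel of *bi* is /i/ (a high vowel), it takes -ifi, giving *biifi*.
Since the last vowel of *rajo* is /o/ (a non-high vowel), it takes -sag, giving *rajosag*.

biifi, rajosag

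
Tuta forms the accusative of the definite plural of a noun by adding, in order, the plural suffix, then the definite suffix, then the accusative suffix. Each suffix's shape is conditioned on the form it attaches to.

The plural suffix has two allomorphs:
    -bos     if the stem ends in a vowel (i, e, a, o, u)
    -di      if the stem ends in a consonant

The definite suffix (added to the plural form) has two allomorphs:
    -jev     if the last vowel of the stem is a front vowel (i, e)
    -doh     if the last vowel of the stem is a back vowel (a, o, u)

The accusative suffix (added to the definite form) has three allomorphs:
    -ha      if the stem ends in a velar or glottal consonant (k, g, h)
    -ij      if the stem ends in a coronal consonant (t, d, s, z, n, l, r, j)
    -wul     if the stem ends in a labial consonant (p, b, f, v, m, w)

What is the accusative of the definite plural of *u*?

ubosdohha

Since the final sound of *u* is /u/ (a vowel), it takes -bos, giving *ubos*.
The plural form *ubos* — last vowel /o/ (a back vowel) → -doh → *ubosdoh*.
The definite form *ubosdoh* — final consonant /h/ (velar/glottal) → -ha → *ubosdohha*.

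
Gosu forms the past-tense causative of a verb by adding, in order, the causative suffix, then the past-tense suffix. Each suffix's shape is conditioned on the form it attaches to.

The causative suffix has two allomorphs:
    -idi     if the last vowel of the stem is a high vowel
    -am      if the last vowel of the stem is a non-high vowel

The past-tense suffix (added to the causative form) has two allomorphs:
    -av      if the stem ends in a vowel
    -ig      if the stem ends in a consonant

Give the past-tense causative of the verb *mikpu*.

Since the last vowel of *mikpu* is /u/ (a high vowel), it takes -idi, giving *mikpuidi*.
Since the final sound of the causative form *mikpuidi* is /i/ (a vowel), it takes -av, giving *mikpuidiav*.

mikpuidiav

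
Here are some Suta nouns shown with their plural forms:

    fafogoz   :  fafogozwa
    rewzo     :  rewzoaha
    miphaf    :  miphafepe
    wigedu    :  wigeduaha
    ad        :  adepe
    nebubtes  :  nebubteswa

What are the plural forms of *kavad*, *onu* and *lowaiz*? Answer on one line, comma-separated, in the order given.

The alternation tracks the final sound of the stem — -wa when the stem ends in a sibilant (*fafogoz*, *nebubtes*); -epe when the stem ends in a non-sibilant consonant (*miphaf*, *ad*); -aha when the stem ends in a vowel (*rewzo*, *wigedu*).
The final sound of *kavad* is /d/, which is a non-sibilant consonant, so the suffix is -epe, giving *kavadepe*.
*onu*: final sound = /u/, a vowel → -aha → *onuaha*.
The final sound of *lowaiz* is /z/, which is a sibilant, so the suffix is -wa, giving *lowaizwa*.

kavadepe, onuaha, lowaizwa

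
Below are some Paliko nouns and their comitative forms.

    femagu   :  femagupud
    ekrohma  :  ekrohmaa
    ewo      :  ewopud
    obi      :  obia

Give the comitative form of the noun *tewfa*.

tewfaa

Looking at the last vowel of each stem: -pud when the last vowel of the stem is a rounded vowel (*femagu*, *ewo*); -a when the last vowel of the stem is an unrounded vowel (*ekrohma*, *obi*).
Since the last vowel of *tewfa* is /a/ (an unrounded vowel), it takes -a, giving *tewfaa*.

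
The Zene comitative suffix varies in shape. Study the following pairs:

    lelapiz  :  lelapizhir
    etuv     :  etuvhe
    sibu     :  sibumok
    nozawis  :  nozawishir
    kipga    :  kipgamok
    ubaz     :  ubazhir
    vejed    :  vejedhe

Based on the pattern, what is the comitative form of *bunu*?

bunumok

The suffix is conditioned by the final sound: -hir when the stem ends in a sibilant (*lelapiz*, *nozawis*, *ubaz*); -he when the stem ends in a non-sibilant consonant (*etuv*, *vejed*); -mok when the stem ends in a vowel (*sibu*, *kipga*).
*bunu*: final sound = /u/, a vowel → -mok → *bunumok*.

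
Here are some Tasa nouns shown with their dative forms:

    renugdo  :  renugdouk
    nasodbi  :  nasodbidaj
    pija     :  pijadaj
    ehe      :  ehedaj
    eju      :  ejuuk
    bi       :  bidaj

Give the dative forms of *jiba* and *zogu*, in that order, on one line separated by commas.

jibadaj, zoguuk

The suffix is conditioned by the last vowel: -uk when the last vowel of the stem is a rounded vowel (*renugdo*, *eju*); -daj when the last vowel of the stem is an unrounded vowel (*nasodbi*, *pija*, *ehe*, *bi*).
The last vowel of *jiba* is /a/, which is an unrounded vowel, so the suffix is -daj, giving *jibadaj*.
*zogu*: last vowel = /u/, a rounded vowel → -uk → *zoguuk*.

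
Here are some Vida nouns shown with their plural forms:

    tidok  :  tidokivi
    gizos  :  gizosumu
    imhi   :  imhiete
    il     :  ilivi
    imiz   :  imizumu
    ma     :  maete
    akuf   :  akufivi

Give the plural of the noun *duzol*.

Looking at the final sound of each stem: -umu when the stem ends in a sibilant (*gizos*, *imiz*); -ivi when the stem ends in a non-sibilant consonant (*tidok*, *il*, *akuf*); -ete when the stem ends in a vowel (*imhi*, *ma*).
The final sound of *duzol* is /l/, which is a non-sibilant consonant, so the suffix is -ivi, giving *duzolivi*.

duzolivi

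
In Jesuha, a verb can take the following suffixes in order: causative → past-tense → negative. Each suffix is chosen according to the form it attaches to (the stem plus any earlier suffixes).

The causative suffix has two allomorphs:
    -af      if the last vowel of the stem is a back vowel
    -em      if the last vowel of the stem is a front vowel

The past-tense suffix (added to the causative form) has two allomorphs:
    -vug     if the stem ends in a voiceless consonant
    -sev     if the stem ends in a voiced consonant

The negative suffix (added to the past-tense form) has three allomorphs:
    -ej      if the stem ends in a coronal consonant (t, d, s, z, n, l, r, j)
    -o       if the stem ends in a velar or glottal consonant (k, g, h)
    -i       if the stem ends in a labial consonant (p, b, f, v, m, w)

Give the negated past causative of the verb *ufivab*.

ufivabafvugo

The last vowel of *ufivab* is /a/, which is a back vowel, so the causative suffix is -af, giving *ufivabaf*.
Since the final consonant of the causative form *ufivabaf* is /f/ (voiceless), it takes -vug, giving *ufivabafvug*.
The past-tense form *ufivabafvug* — final consonant /g/ (velar/glottal) → -o → *ufivabafvugo*.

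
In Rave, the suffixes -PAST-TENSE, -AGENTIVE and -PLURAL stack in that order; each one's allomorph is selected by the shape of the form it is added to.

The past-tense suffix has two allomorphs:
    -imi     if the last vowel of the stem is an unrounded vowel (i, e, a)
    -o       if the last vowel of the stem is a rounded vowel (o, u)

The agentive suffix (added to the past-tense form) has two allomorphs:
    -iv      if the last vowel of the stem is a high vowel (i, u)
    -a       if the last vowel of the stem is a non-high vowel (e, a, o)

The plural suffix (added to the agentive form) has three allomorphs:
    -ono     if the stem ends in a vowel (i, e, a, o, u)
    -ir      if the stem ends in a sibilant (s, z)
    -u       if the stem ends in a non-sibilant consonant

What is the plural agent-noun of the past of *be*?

*be* — last vowel /e/ (an unrounded vowel) → -imi → *beimi*.
Since the last vowel of the past-tense form *beimi* is /i/ (a high vowel), it takes -iv, giving *beimiiv*.
The agentive form *beimiiv*: final sound = /v/, a non-sibilant consonant → -u → *beimiivu*.

beimiivu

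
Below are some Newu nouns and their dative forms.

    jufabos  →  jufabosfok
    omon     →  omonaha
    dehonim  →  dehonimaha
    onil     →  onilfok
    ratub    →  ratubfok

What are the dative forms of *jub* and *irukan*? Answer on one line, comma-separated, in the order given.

jubfok, irukanaha

The alternation tracks the final consonant of the stem — -aha when the stem ends in a nasal (*omon*, *dehonim*); -fok when the stem ends in a non-nasal consonant (*jufabos*, *onil*, *ratub*).
The final consonant of *jub* is /b/, which is non-nasal, so the suffix is -fok, giving *jubfok*.
The final consonant of *irukan* is /n/, which is a nasal, so the suffix is -aha, giving *irukanaha*.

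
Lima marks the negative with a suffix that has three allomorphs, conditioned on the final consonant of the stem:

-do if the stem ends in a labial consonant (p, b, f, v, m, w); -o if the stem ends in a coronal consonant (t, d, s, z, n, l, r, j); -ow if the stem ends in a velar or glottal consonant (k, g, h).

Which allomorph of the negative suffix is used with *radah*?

The final consonant of *radah* is /h/, which is velar/glottal, so the suffix is -ow.

-ow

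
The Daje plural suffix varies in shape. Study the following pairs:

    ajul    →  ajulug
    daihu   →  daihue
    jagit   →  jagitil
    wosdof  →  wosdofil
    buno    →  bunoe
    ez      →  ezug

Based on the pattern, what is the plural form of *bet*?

betil

The pattern is voicing of the final sound: -il when the stem ends in a voiceless consonant (*jagit*, *wosdof*); -ug when the stem ends in a voiced consonant (*ajul*, *ez*); -e when the stem ends in a vowel (*daihu*, *buno*).
Since the final sound of *bet* is /t/ (a voiceless consonant), it takes -il, giving *betil*.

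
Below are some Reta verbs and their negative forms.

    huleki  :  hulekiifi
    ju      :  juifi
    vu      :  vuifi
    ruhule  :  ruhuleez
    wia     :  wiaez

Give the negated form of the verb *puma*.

pumaez

The suffix is conditioned by the last vowel: -ifi when the last vowel of the stem is a high vowel (*huleki*, *ju*, *vu*); -ez when the last vowel of the stem is a non-high vowel (*ruhule*, *wia*).
*puma* — last vowel /a/ (a non-high vowel) → -ez → *pumaez*.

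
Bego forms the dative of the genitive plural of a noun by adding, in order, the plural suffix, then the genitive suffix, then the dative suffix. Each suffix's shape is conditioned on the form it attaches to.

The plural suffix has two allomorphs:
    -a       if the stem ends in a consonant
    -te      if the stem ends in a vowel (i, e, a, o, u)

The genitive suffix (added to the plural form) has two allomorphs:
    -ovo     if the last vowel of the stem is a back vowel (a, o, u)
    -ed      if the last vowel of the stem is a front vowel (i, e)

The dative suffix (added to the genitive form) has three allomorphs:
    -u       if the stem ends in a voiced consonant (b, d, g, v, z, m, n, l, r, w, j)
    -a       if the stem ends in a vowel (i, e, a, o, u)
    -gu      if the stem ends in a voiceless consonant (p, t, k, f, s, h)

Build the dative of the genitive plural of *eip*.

eipaovoa

*eip* — final sound /p/ (a consonant) → -a → *eipa*.
Since the last vowel of the plural form *eipa* is /a/ (a back vowel), it takes -ovo, giving *eipaovo*.
The genitive form *eipaovo*: final sound = /o/, a vowel → -a → *eipaovoa*.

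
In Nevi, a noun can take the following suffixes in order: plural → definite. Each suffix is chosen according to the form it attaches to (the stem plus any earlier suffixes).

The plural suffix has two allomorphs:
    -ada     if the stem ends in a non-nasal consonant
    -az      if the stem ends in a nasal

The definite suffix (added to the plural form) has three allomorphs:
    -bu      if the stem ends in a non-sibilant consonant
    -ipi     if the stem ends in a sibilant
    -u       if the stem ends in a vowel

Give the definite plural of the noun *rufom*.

rufomazipi

Since the final consonant of *rufom* is /m/ (a nasal), it takes -az, giving *rufomaz*.
The plural form *rufomaz* — final sound /z/ (a sibilant) → -ipi → *rufomazipi*.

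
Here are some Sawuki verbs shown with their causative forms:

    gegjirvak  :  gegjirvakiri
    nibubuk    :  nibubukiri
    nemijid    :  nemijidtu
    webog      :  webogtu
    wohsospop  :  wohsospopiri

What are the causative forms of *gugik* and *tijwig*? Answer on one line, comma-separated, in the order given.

The alternation tracks the final consonant of the stem — -iri when the stem ends in a voiceless consonant (*gegjirvak*, *nibubuk*, *wohsospop*); -tu when the stem ends in a voiced consonant (*nemijid*, *webog*).
The final consonant of *gugik* is /k/, which is voiceless, so the suffix is -iri, giving *gugikiri*.
*tijwig* — final consonant /g/ (voiced) → -tu → *tijwigtu*.

gugikiri, tijwigtu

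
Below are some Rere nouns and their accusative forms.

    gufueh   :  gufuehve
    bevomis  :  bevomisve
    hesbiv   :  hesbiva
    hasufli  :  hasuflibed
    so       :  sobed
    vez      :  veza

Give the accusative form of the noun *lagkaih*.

lagkaihve

The suffix is conditioned by the final sound: -ve when the stem ends in a voiceless consonant (*gufueh*, *bevomis*); -a when the stem ends in a voiced consonant (*hesbiv*, *vez*); -bed when the stem ends in a vowel (*hasufli*, *so*).
Since the final sound of *lagkaih* is /h/ (a voiceless consonant), it takes -ve, giving *lagkaihve*.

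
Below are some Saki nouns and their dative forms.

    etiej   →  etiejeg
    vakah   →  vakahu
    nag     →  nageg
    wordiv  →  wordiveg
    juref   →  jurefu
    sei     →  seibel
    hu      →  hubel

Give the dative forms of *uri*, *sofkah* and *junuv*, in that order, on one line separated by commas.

uribel, sofkahu, junuveg

The suffix is conditioned by the final sound: -u when the stem ends in a voiceless consonant (*vakah*, *juref*); -eg when the stem ends in a voiced consonant (*etiej*, *nag*, *wordiv*); -bel when the stem ends in a vowel (*sei*, *hu*).
*uri*: final sound = /i/, a vowel → -bel → *uribel*.
Since the final sound of *sofkah* is /h/ (a voiceless consonant), it takes -u, giving *sofkahu*.
Since the final sound of *junuv* is /v/ (a voiced consonant), it takes -eg, giving *junuveg*.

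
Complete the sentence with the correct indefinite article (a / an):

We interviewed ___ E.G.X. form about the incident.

an

The indefinite article is chosen by the initial *sound* of the following word, not its spelling.
The initialism *E.G.X.* is read letter by letter; the first letter, E, is pronounced /iː/, which begins with a vowel sound.
So the article is *an*: We interviewed an E.G.X. form about the incident.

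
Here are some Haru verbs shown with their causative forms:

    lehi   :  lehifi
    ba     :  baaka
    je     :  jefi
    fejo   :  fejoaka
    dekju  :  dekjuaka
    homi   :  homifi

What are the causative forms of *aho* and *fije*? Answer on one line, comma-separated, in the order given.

Looking at the last vowel of each stem: -fi when the last vowel of the stem is a front vowel (*lehi*, *je*, *homi*); -aka when the last vowel of the stem is a back vowel (*ba*, *fejo*, *dekju*).
Since the last vowel of *aho* is /o/ (a back vowel), it takes -aka, giving *ahoaka*.
Since the last vowel of *fije* is /e/ (a front vowel), it takes -fi, giving *fijefi*.

ahoaka, fijefi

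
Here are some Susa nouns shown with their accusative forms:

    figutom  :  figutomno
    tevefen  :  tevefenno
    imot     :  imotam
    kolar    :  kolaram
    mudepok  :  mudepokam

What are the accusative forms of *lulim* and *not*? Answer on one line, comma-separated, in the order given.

The alternation tracks the final consonant of the stem — -no when the stem ends in a nasal (*figutom*, *tevefen*); -am when the stem ends in a non-nasal consonant (*imot*, *kolar*, *mudepok*).
The final consonant of *lulim* is /m/, which is a nasal, so the suffix is -no, giving *lulimno*.
The final consonant of *not* is /t/, which is non-nasal, so the suffix is -am, giving *notam*.

lulimno, notam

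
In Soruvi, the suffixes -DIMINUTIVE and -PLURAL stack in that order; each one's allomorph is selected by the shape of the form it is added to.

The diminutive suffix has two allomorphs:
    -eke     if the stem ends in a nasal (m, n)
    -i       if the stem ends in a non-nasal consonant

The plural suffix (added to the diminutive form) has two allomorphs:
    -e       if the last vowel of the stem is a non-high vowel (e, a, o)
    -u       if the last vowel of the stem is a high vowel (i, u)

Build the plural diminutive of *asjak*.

asjakiu

The final consonant of *asjak* is /k/, which is non-nasal, so the diminutive suffix is -i, giving *asjaki*.
The last vowel of the diminutive form *asjaki* is /i/, which is a high vowel, so the plural suffix is -u, giving *asjakiu*.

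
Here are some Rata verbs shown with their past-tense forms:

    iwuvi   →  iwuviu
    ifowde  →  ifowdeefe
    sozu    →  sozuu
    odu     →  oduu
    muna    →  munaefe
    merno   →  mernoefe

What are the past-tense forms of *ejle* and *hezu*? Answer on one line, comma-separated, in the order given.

The pattern is height harmony: -u when the last vowel of the stem is a high vowel (*iwuvi*, *sozu*, *odu*); -efe when the last vowel of the stem is a non-high vowel (*ifowde*, *muna*, *merno*).
*ejle*: last vowel = /e/, a non-high vowel → -efe → *ejleefe*.
The last vowel of *hezu* is /u/, which is a high vowel, so the suffix is -u, giving *hezuu*.

ejleefe, hezuu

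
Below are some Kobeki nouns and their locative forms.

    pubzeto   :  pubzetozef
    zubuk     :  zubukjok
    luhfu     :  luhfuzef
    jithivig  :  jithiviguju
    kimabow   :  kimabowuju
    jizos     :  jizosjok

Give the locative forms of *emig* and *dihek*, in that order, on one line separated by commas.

emiguju, dihekjok

The pattern is voicing of the final sound: -jok when the stem ends in a voiceless consonant (*zubuk*, *jizos*); -uju when the stem ends in a voiced consonant (*jithivig*, *kimabow*); -zef when the stem ends in a vowel (*pubzeto*, *luhfu*).
The final sound of *emig* is /g/, which is a voiced consonant, so the suffix is -uju, giving *emiguju*.
*dihek* — final sound /k/ (a voiceless consonant) → -jok → *dihekjok*.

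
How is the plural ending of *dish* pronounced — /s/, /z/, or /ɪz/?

/ɪz/

The stem *dish* ends in a sibilant (/s, z, ʃ, ʒ, tʃ, dʒ/).
The plural suffix surfaces as /ɪz/ after sibilants, /s/ after other voiceless consonants, and /z/ after other voiced sounds.
So the plural -s on *dish* is pronounced /ɪz/.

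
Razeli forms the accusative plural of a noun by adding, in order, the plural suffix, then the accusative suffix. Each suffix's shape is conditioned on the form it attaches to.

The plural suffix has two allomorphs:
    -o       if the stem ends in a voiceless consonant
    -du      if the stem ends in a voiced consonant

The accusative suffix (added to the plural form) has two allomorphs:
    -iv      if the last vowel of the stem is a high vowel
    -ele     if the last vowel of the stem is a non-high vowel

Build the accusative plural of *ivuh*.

ivuhoele

*ivuh* — final consonant /h/ (voiceless) → -o → *ivuho*.
The last vowel of the plural form *ivuho* is /o/, which is a non-high vowel, so the accusative suffix is -ele, giving *ivuhoele*.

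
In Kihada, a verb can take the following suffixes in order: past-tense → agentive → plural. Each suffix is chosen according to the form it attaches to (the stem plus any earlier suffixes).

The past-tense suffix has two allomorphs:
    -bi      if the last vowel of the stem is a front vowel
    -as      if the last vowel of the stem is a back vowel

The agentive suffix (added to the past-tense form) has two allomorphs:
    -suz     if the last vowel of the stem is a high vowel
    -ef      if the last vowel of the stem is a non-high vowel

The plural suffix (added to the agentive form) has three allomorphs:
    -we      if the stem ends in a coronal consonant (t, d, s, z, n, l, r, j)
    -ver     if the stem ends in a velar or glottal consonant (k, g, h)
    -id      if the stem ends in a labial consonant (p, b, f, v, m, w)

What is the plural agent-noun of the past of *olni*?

olnibisuzwe

Since the last vowel of *olni* is /i/ (a front vowel), it takes -bi, giving *olnibi*.
The past-tense form *olnibi*: last vowel = /i/, a high vowel → -suz → *olnibisuz*.
The agentive form *olnibisuz*: final consonant = /z/, coronal → -we → *olnibisuzwe*.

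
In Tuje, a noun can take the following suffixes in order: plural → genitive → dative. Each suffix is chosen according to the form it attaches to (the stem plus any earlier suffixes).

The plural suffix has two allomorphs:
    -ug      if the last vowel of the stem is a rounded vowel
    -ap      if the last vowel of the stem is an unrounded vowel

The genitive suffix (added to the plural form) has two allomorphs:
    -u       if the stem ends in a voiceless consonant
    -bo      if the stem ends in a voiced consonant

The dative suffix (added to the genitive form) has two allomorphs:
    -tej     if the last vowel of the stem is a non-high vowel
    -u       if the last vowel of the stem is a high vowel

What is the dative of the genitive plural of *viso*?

Since the last vowel of *viso* is /o/ (a rounded vowel), it takes -ug, giving *visoug*.
Since the final consonant of the plural form *visoug* is /g/ (voiced), it takes -bo, giving *visougbo*.
The last vowel of the genitive form *visougbo* is /o/, which is a non-high vowel, so the dative suffix is -tej, giving *visougbotej*.

visougbotej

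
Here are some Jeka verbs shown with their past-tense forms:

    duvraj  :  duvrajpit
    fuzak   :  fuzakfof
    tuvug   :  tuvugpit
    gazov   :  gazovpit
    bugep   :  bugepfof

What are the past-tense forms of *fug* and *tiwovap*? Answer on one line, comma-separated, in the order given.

fugpit, tiwovapfof

Looking at the final consonant of each stem: -fof when the stem ends in a voiceless consonant (*fuzak*, *bugep*); -pit when the stem ends in a voiced consonant (*duvraj*, *tuvug*, *gazov*).
*fug*: final consonant = /g/, voiced → -pit → *fugpit*.
The final consonant of *tiwovap* is /p/, which is voiceless, so the suffix is -fof, giving *tiwovapfof*.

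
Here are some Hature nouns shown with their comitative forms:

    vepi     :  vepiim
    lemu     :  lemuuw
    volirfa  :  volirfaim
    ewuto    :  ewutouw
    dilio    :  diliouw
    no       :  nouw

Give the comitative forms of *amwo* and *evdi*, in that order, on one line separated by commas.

amwouw, evdiim

The suffix is conditioned by the last vowel: -uw when the last vowel of the stem is a rounded vowel (*lemu*, *ewuto*, *dilio*, *no*); -im when the last vowel of the stem is an unrounded vowel (*vepi*, *volirfa*).
*amwo* — last vowel /o/ (a rounded vowel) → -uw → *amwouw*.
The last vowel of *evdi* is /i/, which is an unrounded vowel, so the suffix is -im, giving *evdiim*.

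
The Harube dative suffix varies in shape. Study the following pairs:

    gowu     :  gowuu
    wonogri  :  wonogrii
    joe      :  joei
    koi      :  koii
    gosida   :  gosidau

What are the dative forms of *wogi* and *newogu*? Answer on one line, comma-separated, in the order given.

wogii, newoguu

The alternation tracks the last vowel of the stem — -i when the last vowel of the stem is a front vowel (*wonogri*, *joe*, *koi*); -u when the last vowel of the stem is a back vowel (*gowu*, *gosida*).
*wogi* — last vowel /i/ (a front vowel) → -i → *wogii*.
Since the last vowel of *newogu* is /u/ (a back vowel), it takes -u, giving *newoguu*.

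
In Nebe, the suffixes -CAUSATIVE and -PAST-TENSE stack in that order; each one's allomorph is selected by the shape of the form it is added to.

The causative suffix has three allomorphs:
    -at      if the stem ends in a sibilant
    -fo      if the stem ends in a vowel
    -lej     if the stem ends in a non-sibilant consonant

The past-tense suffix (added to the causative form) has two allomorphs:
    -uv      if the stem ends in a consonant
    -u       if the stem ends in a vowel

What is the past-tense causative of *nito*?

Since the final sound of *nito* is /o/ (a vowel), it takes -fo, giving *nitofo*.
Since the final sound of the causative form *nitofo* is /o/ (a vowel), it takes -u, giving *nitofou*.

nitofou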